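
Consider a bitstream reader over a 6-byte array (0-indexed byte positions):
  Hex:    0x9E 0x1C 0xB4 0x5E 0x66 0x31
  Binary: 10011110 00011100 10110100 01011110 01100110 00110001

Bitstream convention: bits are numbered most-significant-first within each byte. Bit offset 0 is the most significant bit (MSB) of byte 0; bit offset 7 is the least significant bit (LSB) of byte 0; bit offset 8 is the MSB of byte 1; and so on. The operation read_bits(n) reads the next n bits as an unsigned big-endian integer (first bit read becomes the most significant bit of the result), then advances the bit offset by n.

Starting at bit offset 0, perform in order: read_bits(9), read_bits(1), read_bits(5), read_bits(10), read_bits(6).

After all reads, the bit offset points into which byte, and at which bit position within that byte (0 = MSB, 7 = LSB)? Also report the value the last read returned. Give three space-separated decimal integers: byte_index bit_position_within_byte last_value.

Read 1: bits[0:9] width=9 -> value=316 (bin 100111100); offset now 9 = byte 1 bit 1; 39 bits remain
Read 2: bits[9:10] width=1 -> value=0 (bin 0); offset now 10 = byte 1 bit 2; 38 bits remain
Read 3: bits[10:15] width=5 -> value=14 (bin 01110); offset now 15 = byte 1 bit 7; 33 bits remain
Read 4: bits[15:25] width=10 -> value=360 (bin 0101101000); offset now 25 = byte 3 bit 1; 23 bits remain
Read 5: bits[25:31] width=6 -> value=47 (bin 101111); offset now 31 = byte 3 bit 7; 17 bits remain

Answer: 3 7 47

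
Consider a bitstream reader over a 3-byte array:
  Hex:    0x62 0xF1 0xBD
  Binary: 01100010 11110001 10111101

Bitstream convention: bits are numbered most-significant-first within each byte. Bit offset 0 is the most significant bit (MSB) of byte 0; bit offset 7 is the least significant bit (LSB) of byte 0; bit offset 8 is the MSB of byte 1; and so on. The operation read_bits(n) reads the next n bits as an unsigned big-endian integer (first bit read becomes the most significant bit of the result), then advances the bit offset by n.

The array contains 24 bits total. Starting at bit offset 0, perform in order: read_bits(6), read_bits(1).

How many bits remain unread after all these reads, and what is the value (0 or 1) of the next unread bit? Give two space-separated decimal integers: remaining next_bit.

Answer: 17 0

Derivation:
Read 1: bits[0:6] width=6 -> value=24 (bin 011000); offset now 6 = byte 0 bit 6; 18 bits remain
Read 2: bits[6:7] width=1 -> value=1 (bin 1); offset now 7 = byte 0 bit 7; 17 bits remain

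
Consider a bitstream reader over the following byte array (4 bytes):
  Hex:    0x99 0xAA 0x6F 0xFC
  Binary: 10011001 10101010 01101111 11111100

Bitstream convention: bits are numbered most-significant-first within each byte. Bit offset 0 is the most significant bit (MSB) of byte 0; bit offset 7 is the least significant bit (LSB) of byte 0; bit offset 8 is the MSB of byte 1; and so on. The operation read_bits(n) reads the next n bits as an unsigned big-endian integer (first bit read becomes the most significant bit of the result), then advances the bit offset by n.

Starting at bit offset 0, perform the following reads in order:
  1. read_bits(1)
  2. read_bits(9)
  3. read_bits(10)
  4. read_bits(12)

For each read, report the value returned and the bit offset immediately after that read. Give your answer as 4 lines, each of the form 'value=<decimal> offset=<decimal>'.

Read 1: bits[0:1] width=1 -> value=1 (bin 1); offset now 1 = byte 0 bit 1; 31 bits remain
Read 2: bits[1:10] width=9 -> value=102 (bin 001100110); offset now 10 = byte 1 bit 2; 22 bits remain
Read 3: bits[10:20] width=10 -> value=678 (bin 1010100110); offset now 20 = byte 2 bit 4; 12 bits remain
Read 4: bits[20:32] width=12 -> value=4092 (bin 111111111100); offset now 32 = byte 4 bit 0; 0 bits remain

Answer: value=1 offset=1
value=102 offset=10
value=678 offset=20
value=4092 offset=32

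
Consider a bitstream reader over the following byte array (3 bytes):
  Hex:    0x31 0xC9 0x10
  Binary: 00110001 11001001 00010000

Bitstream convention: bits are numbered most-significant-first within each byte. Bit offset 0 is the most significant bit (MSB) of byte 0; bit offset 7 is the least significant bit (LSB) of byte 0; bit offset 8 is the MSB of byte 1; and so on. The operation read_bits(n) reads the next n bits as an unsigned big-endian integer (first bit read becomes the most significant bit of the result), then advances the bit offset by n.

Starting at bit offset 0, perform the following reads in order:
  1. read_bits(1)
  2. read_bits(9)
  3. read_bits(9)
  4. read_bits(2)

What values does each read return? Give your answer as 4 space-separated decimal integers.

Read 1: bits[0:1] width=1 -> value=0 (bin 0); offset now 1 = byte 0 bit 1; 23 bits remain
Read 2: bits[1:10] width=9 -> value=199 (bin 011000111); offset now 10 = byte 1 bit 2; 14 bits remain
Read 3: bits[10:19] width=9 -> value=72 (bin 001001000); offset now 19 = byte 2 bit 3; 5 bits remain
Read 4: bits[19:21] width=2 -> value=2 (bin 10); offset now 21 = byte 2 bit 5; 3 bits remain

Answer: 0 199 72 2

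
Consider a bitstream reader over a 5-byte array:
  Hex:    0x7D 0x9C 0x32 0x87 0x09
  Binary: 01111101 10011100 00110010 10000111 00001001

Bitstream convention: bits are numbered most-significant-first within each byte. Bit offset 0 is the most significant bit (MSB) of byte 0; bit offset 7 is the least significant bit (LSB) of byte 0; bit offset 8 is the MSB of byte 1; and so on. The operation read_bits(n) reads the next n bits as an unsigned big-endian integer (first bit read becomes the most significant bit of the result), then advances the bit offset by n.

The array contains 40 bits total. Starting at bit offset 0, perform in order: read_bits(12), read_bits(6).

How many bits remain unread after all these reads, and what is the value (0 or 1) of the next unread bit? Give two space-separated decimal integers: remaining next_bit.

Read 1: bits[0:12] width=12 -> value=2009 (bin 011111011001); offset now 12 = byte 1 bit 4; 28 bits remain
Read 2: bits[12:18] width=6 -> value=48 (bin 110000); offset now 18 = byte 2 bit 2; 22 bits remain

Answer: 22 1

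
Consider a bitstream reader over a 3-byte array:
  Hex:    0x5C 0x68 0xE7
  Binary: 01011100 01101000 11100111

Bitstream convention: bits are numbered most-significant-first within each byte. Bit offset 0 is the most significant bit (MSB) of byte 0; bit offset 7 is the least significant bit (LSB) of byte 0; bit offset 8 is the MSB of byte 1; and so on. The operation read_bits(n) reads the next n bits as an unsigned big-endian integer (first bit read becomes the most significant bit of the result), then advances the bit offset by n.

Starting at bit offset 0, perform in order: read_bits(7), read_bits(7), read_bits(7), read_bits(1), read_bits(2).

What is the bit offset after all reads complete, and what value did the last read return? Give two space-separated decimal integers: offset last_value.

Read 1: bits[0:7] width=7 -> value=46 (bin 0101110); offset now 7 = byte 0 bit 7; 17 bits remain
Read 2: bits[7:14] width=7 -> value=26 (bin 0011010); offset now 14 = byte 1 bit 6; 10 bits remain
Read 3: bits[14:21] width=7 -> value=28 (bin 0011100); offset now 21 = byte 2 bit 5; 3 bits remain
Read 4: bits[21:22] width=1 -> value=1 (bin 1); offset now 22 = byte 2 bit 6; 2 bits remain
Read 5: bits[22:24] width=2 -> value=3 (bin 11); offset now 24 = byte 3 bit 0; 0 bits remain

Answer: 24 3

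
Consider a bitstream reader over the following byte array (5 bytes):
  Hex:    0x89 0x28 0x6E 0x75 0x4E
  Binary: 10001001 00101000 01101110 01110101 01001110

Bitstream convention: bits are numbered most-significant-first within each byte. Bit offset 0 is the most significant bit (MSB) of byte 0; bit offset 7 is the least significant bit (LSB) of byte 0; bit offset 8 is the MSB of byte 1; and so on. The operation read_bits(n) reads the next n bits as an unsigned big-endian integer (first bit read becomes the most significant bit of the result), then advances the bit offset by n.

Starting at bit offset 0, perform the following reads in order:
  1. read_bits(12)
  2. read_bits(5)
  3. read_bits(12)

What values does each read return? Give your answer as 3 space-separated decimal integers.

Read 1: bits[0:12] width=12 -> value=2194 (bin 100010010010); offset now 12 = byte 1 bit 4; 28 bits remain
Read 2: bits[12:17] width=5 -> value=16 (bin 10000); offset now 17 = byte 2 bit 1; 23 bits remain
Read 3: bits[17:29] width=12 -> value=3534 (bin 110111001110); offset now 29 = byte 3 bit 5; 11 bits remain

Answer: 2194 16 3534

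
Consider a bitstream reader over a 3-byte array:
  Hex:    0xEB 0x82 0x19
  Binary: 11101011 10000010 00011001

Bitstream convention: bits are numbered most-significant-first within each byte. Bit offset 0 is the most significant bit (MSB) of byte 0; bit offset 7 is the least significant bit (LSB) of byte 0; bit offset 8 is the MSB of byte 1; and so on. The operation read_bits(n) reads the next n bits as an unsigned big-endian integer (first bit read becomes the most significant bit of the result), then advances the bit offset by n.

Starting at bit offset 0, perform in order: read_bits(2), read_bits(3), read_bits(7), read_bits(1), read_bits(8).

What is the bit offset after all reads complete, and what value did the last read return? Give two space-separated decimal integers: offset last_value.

Read 1: bits[0:2] width=2 -> value=3 (bin 11); offset now 2 = byte 0 bit 2; 22 bits remain
Read 2: bits[2:5] width=3 -> value=5 (bin 101); offset now 5 = byte 0 bit 5; 19 bits remain
Read 3: bits[5:12] width=7 -> value=56 (bin 0111000); offset now 12 = byte 1 bit 4; 12 bits remain
Read 4: bits[12:13] width=1 -> value=0 (bin 0); offset now 13 = byte 1 bit 5; 11 bits remain
Read 5: bits[13:21] width=8 -> value=67 (bin 01000011); offset now 21 = byte 2 bit 5; 3 bits remain

Answer: 21 67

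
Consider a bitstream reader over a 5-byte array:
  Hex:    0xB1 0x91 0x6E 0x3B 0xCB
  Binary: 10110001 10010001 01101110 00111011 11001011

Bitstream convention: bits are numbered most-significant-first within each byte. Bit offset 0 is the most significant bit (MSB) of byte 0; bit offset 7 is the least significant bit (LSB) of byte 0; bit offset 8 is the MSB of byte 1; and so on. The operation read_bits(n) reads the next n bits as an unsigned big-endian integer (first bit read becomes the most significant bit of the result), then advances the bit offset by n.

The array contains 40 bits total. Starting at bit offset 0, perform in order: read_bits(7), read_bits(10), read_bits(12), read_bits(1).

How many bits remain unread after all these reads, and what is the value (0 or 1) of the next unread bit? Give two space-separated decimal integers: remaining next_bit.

Answer: 10 1

Derivation:
Read 1: bits[0:7] width=7 -> value=88 (bin 1011000); offset now 7 = byte 0 bit 7; 33 bits remain
Read 2: bits[7:17] width=10 -> value=802 (bin 1100100010); offset now 17 = byte 2 bit 1; 23 bits remain
Read 3: bits[17:29] width=12 -> value=3527 (bin 110111000111); offset now 29 = byte 3 bit 5; 11 bits remain
Read 4: bits[29:30] width=1 -> value=0 (bin 0); offset now 30 = byte 3 bit 6; 10 bits remain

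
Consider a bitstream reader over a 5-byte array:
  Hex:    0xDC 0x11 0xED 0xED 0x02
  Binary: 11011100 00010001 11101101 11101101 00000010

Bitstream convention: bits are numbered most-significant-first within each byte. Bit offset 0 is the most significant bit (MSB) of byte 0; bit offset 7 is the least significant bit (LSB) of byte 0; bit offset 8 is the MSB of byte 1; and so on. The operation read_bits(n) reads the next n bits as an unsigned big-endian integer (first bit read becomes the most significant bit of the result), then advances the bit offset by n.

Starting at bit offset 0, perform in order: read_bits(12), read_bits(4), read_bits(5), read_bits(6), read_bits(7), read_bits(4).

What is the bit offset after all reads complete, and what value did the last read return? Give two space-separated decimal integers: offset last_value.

Read 1: bits[0:12] width=12 -> value=3521 (bin 110111000001); offset now 12 = byte 1 bit 4; 28 bits remain
Read 2: bits[12:16] width=4 -> value=1 (bin 0001); offset now 16 = byte 2 bit 0; 24 bits remain
Read 3: bits[16:21] width=5 -> value=29 (bin 11101); offset now 21 = byte 2 bit 5; 19 bits remain
Read 4: bits[21:27] width=6 -> value=47 (bin 101111); offset now 27 = byte 3 bit 3; 13 bits remain
Read 5: bits[27:34] width=7 -> value=52 (bin 0110100); offset now 34 = byte 4 bit 2; 6 bits remain
Read 6: bits[34:38] width=4 -> value=0 (bin 0000); offset now 38 = byte 4 bit 6; 2 bits remain

Answer: 38 0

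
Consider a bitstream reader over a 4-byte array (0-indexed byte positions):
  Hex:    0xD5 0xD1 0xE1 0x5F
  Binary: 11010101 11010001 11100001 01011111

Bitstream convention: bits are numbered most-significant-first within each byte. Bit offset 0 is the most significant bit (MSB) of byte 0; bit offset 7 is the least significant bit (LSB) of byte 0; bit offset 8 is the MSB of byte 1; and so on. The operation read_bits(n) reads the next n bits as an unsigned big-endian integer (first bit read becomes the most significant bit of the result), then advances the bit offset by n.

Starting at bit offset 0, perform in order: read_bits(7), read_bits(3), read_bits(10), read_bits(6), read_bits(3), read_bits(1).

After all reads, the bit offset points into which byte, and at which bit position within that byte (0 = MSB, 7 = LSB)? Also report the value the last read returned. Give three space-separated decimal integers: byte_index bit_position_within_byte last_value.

Read 1: bits[0:7] width=7 -> value=106 (bin 1101010); offset now 7 = byte 0 bit 7; 25 bits remain
Read 2: bits[7:10] width=3 -> value=7 (bin 111); offset now 10 = byte 1 bit 2; 22 bits remain
Read 3: bits[10:20] width=10 -> value=286 (bin 0100011110); offset now 20 = byte 2 bit 4; 12 bits remain
Read 4: bits[20:26] width=6 -> value=5 (bin 000101); offset now 26 = byte 3 bit 2; 6 bits remain
Read 5: bits[26:29] width=3 -> value=3 (bin 011); offset now 29 = byte 3 bit 5; 3 bits remain
Read 6: bits[29:30] width=1 -> value=1 (bin 1); offset now 30 = byte 3 bit 6; 2 bits remain

Answer: 3 6 1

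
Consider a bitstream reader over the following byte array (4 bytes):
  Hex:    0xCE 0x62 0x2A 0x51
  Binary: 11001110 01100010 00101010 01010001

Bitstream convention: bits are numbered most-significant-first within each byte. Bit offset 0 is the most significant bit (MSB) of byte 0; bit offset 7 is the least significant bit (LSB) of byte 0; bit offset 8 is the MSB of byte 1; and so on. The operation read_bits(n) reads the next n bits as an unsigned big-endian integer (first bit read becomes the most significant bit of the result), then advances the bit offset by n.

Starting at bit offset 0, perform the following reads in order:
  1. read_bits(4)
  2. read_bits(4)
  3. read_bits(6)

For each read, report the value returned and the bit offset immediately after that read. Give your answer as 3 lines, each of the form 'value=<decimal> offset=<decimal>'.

Answer: value=12 offset=4
value=14 offset=8
value=24 offset=14

Derivation:
Read 1: bits[0:4] width=4 -> value=12 (bin 1100); offset now 4 = byte 0 bit 4; 28 bits remain
Read 2: bits[4:8] width=4 -> value=14 (bin 1110); offset now 8 = byte 1 bit 0; 24 bits remain
Read 3: bits[8:14] width=6 -> value=24 (bin 011000); offset now 14 = byte 1 bit 6; 18 bits remain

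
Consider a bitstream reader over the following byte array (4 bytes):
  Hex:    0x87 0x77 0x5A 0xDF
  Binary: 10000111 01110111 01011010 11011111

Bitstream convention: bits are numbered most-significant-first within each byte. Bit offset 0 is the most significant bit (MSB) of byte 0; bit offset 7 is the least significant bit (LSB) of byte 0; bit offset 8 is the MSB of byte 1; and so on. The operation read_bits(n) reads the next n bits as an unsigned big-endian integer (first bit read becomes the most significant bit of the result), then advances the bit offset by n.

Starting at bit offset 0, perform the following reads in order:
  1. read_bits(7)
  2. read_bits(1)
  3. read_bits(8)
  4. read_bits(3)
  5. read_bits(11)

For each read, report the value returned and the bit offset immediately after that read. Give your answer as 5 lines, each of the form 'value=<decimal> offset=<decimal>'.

Read 1: bits[0:7] width=7 -> value=67 (bin 1000011); offset now 7 = byte 0 bit 7; 25 bits remain
Read 2: bits[7:8] width=1 -> value=1 (bin 1); offset now 8 = byte 1 bit 0; 24 bits remain
Read 3: bits[8:16] width=8 -> value=119 (bin 01110111); offset now 16 = byte 2 bit 0; 16 bits remain
Read 4: bits[16:19] width=3 -> value=2 (bin 010); offset now 19 = byte 2 bit 3; 13 bits remain
Read 5: bits[19:30] width=11 -> value=1719 (bin 11010110111); offset now 30 = byte 3 bit 6; 2 bits remain

Answer: value=67 offset=7
value=1 offset=8
value=119 offset=16
value=2 offset=19
value=1719 offset=30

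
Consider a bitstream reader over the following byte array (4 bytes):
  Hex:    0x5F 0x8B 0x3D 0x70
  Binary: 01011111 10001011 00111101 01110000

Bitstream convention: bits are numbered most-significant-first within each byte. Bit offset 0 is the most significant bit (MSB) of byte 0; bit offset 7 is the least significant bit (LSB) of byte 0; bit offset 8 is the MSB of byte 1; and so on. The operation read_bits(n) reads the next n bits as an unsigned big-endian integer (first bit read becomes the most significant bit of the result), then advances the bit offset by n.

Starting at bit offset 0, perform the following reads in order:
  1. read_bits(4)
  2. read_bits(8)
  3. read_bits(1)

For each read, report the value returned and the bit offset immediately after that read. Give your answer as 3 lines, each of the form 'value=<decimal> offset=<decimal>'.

Answer: value=5 offset=4
value=248 offset=12
value=1 offset=13

Derivation:
Read 1: bits[0:4] width=4 -> value=5 (bin 0101); offset now 4 = byte 0 bit 4; 28 bits remain
Read 2: bits[4:12] width=8 -> value=248 (bin 11111000); offset now 12 = byte 1 bit 4; 20 bits remain
Read 3: bits[12:13] width=1 -> value=1 (bin 1); offset now 13 = byte 1 bit 5; 19 bits remain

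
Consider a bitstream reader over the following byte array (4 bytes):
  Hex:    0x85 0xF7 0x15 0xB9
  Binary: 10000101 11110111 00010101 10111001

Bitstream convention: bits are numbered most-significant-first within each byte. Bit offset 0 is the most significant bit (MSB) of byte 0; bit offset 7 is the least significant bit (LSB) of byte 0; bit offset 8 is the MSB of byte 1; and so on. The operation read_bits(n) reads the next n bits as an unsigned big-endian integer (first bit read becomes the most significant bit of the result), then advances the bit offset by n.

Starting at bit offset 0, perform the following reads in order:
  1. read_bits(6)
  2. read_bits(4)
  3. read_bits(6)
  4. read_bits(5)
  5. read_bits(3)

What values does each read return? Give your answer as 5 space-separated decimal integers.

Answer: 33 7 55 2 5

Derivation:
Read 1: bits[0:6] width=6 -> value=33 (bin 100001); offset now 6 = byte 0 bit 6; 26 bits remain
Read 2: bits[6:10] width=4 -> value=7 (bin 0111); offset now 10 = byte 1 bit 2; 22 bits remain
Read 3: bits[10:16] width=6 -> value=55 (bin 110111); offset now 16 = byte 2 bit 0; 16 bits remain
Read 4: bits[16:21] width=5 -> value=2 (bin 00010); offset now 21 = byte 2 bit 5; 11 bits remain
Read 5: bits[21:24] width=3 -> value=5 (bin 101); offset now 24 = byte 3 bit 0; 8 bits remain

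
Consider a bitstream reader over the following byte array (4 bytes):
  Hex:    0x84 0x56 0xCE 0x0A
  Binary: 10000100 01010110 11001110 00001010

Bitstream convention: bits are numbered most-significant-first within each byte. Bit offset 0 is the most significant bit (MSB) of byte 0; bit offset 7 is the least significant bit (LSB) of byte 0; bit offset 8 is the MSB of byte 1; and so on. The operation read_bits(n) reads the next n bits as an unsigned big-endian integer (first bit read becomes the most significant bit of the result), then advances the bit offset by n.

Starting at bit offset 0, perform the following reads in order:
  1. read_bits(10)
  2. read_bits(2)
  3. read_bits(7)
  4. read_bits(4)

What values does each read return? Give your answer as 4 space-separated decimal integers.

Read 1: bits[0:10] width=10 -> value=529 (bin 1000010001); offset now 10 = byte 1 bit 2; 22 bits remain
Read 2: bits[10:12] width=2 -> value=1 (bin 01); offset now 12 = byte 1 bit 4; 20 bits remain
Read 3: bits[12:19] width=7 -> value=54 (bin 0110110); offset now 19 = byte 2 bit 3; 13 bits remain
Read 4: bits[19:23] width=4 -> value=7 (bin 0111); offset now 23 = byte 2 bit 7; 9 bits remain

Answer: 529 1 54 7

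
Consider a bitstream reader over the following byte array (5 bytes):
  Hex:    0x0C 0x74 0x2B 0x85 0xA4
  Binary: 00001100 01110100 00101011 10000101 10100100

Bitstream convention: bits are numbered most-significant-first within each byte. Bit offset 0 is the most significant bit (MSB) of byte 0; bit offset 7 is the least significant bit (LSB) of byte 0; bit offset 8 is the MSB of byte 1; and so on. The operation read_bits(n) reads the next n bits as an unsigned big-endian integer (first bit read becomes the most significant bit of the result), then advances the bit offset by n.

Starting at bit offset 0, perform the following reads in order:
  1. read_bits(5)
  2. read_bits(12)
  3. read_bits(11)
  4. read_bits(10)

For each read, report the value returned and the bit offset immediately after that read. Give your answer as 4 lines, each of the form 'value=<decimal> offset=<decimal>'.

Read 1: bits[0:5] width=5 -> value=1 (bin 00001); offset now 5 = byte 0 bit 5; 35 bits remain
Read 2: bits[5:17] width=12 -> value=2280 (bin 100011101000); offset now 17 = byte 2 bit 1; 23 bits remain
Read 3: bits[17:28] width=11 -> value=696 (bin 01010111000); offset now 28 = byte 3 bit 4; 12 bits remain
Read 4: bits[28:38] width=10 -> value=361 (bin 0101101001); offset now 38 = byte 4 bit 6; 2 bits remain

Answer: value=1 offset=5
value=2280 offset=17
value=696 offset=28
value=361 offset=38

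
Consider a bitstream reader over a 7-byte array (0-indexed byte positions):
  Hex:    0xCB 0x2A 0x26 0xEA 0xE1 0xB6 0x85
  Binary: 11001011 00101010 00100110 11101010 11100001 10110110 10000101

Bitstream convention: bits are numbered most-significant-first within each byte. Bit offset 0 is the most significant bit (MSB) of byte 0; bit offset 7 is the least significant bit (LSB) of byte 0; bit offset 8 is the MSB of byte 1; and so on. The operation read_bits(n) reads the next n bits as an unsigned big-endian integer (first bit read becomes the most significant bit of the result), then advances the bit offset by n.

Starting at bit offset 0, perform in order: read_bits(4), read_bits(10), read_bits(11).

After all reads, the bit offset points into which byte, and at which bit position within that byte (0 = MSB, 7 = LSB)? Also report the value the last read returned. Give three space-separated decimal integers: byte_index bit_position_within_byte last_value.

Read 1: bits[0:4] width=4 -> value=12 (bin 1100); offset now 4 = byte 0 bit 4; 52 bits remain
Read 2: bits[4:14] width=10 -> value=714 (bin 1011001010); offset now 14 = byte 1 bit 6; 42 bits remain
Read 3: bits[14:25] width=11 -> value=1101 (bin 10001001101); offset now 25 = byte 3 bit 1; 31 bits remain

Answer: 3 1 1101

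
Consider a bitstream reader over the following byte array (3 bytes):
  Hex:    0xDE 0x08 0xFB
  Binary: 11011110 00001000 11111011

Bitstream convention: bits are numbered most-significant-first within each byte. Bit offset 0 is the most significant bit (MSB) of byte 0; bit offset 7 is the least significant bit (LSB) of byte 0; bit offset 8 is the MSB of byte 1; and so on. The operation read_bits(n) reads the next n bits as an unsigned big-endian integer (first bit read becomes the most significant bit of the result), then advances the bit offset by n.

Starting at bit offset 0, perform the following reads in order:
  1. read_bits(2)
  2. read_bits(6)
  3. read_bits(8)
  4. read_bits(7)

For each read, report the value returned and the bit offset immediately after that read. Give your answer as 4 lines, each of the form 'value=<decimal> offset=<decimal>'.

Answer: value=3 offset=2
value=30 offset=8
value=8 offset=16
value=125 offset=23

Derivation:
Read 1: bits[0:2] width=2 -> value=3 (bin 11); offset now 2 = byte 0 bit 2; 22 bits remain
Read 2: bits[2:8] width=6 -> value=30 (bin 011110); offset now 8 = byte 1 bit 0; 16 bits remain
Read 3: bits[8:16] width=8 -> value=8 (bin 00001000); offset now 16 = byte 2 bit 0; 8 bits remain
Read 4: bits[16:23] width=7 -> value=125 (bin 1111101); offset now 23 = byte 2 bit 7; 1 bits remain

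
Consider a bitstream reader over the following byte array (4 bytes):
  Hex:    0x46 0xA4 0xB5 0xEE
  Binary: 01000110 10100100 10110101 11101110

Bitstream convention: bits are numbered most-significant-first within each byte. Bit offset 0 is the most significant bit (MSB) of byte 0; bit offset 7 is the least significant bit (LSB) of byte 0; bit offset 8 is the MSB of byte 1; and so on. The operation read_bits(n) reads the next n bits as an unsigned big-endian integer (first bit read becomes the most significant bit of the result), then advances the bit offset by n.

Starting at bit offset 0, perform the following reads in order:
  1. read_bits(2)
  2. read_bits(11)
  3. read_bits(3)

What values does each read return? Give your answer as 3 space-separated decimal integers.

Read 1: bits[0:2] width=2 -> value=1 (bin 01); offset now 2 = byte 0 bit 2; 30 bits remain
Read 2: bits[2:13] width=11 -> value=212 (bin 00011010100); offset now 13 = byte 1 bit 5; 19 bits remain
Read 3: bits[13:16] width=3 -> value=4 (bin 100); offset now 16 = byte 2 bit 0; 16 bits remain

Answer: 1 212 4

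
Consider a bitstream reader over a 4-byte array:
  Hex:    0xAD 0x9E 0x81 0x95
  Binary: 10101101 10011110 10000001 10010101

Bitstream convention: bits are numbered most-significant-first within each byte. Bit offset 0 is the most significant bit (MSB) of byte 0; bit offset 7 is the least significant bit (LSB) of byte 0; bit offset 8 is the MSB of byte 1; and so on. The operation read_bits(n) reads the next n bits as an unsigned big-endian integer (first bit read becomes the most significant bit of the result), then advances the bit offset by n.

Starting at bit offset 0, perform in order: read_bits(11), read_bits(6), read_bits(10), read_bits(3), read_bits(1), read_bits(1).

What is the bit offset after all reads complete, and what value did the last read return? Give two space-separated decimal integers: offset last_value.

Answer: 32 1

Derivation:
Read 1: bits[0:11] width=11 -> value=1388 (bin 10101101100); offset now 11 = byte 1 bit 3; 21 bits remain
Read 2: bits[11:17] width=6 -> value=61 (bin 111101); offset now 17 = byte 2 bit 1; 15 bits remain
Read 3: bits[17:27] width=10 -> value=12 (bin 0000001100); offset now 27 = byte 3 bit 3; 5 bits remain
Read 4: bits[27:30] width=3 -> value=5 (bin 101); offset now 30 = byte 3 bit 6; 2 bits remain
Read 5: bits[30:31] width=1 -> value=0 (bin 0); offset now 31 = byte 3 bit 7; 1 bits remain
Read 6: bits[31:32] width=1 -> value=1 (bin 1); offset now 32 = byte 4 bit 0; 0 bits remain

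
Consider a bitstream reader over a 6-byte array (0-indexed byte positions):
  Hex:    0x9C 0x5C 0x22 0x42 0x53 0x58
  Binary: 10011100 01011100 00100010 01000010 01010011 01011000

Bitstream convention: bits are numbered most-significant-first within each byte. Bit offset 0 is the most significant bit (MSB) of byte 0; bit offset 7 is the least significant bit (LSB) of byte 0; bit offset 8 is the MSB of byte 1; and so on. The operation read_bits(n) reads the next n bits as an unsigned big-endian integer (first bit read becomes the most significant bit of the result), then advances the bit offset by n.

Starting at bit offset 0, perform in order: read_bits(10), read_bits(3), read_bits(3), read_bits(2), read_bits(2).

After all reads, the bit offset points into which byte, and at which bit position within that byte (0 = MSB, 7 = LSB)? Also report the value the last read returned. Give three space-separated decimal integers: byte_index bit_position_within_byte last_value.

Answer: 2 4 2

Derivation:
Read 1: bits[0:10] width=10 -> value=625 (bin 1001110001); offset now 10 = byte 1 bit 2; 38 bits remain
Read 2: bits[10:13] width=3 -> value=3 (bin 011); offset now 13 = byte 1 bit 5; 35 bits remain
Read 3: bits[13:16] width=3 -> value=4 (bin 100); offset now 16 = byte 2 bit 0; 32 bits remain
Read 4: bits[16:18] width=2 -> value=0 (bin 00); offset now 18 = byte 2 bit 2; 30 bits remain
Read 5: bits[18:20] width=2 -> value=2 (bin 10); offset now 20 = byte 2 bit 4; 28 bits remain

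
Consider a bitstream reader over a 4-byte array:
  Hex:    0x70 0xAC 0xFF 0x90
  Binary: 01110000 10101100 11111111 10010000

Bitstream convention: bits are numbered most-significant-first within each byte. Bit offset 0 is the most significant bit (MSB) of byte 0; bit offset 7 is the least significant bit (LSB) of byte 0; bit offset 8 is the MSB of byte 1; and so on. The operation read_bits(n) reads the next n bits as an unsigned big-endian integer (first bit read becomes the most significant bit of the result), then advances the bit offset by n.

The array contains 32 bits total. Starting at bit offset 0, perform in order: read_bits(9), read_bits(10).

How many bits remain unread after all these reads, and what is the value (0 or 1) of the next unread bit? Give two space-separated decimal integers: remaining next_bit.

Answer: 13 1

Derivation:
Read 1: bits[0:9] width=9 -> value=225 (bin 011100001); offset now 9 = byte 1 bit 1; 23 bits remain
Read 2: bits[9:19] width=10 -> value=359 (bin 0101100111); offset now 19 = byte 2 bit 3; 13 bits remain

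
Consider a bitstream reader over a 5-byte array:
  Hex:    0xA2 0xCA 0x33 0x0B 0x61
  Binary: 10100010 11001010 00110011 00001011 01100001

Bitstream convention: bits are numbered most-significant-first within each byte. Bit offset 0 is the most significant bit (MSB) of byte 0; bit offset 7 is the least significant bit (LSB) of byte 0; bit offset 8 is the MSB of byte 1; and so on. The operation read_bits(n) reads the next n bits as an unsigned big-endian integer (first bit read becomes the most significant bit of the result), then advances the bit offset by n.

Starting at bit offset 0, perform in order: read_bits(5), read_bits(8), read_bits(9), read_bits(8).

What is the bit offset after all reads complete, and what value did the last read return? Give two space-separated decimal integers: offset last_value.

Read 1: bits[0:5] width=5 -> value=20 (bin 10100); offset now 5 = byte 0 bit 5; 35 bits remain
Read 2: bits[5:13] width=8 -> value=89 (bin 01011001); offset now 13 = byte 1 bit 5; 27 bits remain
Read 3: bits[13:22] width=9 -> value=140 (bin 010001100); offset now 22 = byte 2 bit 6; 18 bits remain
Read 4: bits[22:30] width=8 -> value=194 (bin 11000010); offset now 30 = byte 3 bit 6; 10 bits remain

Answer: 30 194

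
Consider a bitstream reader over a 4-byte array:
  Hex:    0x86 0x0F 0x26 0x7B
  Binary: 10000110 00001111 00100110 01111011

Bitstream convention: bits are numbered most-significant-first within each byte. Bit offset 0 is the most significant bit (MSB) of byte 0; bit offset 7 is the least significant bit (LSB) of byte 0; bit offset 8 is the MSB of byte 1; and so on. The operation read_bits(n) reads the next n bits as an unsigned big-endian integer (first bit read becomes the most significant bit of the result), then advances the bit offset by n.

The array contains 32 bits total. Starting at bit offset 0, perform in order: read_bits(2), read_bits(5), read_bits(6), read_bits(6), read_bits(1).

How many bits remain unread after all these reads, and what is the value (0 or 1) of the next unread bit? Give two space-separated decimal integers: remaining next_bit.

Answer: 12 0

Derivation:
Read 1: bits[0:2] width=2 -> value=2 (bin 10); offset now 2 = byte 0 bit 2; 30 bits remain
Read 2: bits[2:7] width=5 -> value=3 (bin 00011); offset now 7 = byte 0 bit 7; 25 bits remain
Read 3: bits[7:13] width=6 -> value=1 (bin 000001); offset now 13 = byte 1 bit 5; 19 bits remain
Read 4: bits[13:19] width=6 -> value=57 (bin 111001); offset now 19 = byte 2 bit 3; 13 bits remain
Read 5: bits[19:20] width=1 -> value=0 (bin 0); offset now 20 = byte 2 bit 4; 12 bits remain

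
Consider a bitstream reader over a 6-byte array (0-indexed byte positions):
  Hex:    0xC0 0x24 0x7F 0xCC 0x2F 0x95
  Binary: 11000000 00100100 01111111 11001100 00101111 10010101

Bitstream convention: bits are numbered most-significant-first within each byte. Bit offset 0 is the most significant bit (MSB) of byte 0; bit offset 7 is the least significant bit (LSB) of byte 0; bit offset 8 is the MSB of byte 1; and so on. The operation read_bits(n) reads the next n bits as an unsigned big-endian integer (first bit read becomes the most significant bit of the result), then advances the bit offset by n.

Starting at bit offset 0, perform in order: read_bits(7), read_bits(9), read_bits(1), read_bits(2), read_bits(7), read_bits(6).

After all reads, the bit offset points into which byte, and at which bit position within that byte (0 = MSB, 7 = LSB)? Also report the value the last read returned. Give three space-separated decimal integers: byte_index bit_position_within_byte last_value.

Read 1: bits[0:7] width=7 -> value=96 (bin 1100000); offset now 7 = byte 0 bit 7; 41 bits remain
Read 2: bits[7:16] width=9 -> value=36 (bin 000100100); offset now 16 = byte 2 bit 0; 32 bits remain
Read 3: bits[16:17] width=1 -> value=0 (bin 0); offset now 17 = byte 2 bit 1; 31 bits remain
Read 4: bits[17:19] width=2 -> value=3 (bin 11); offset now 19 = byte 2 bit 3; 29 bits remain
Read 5: bits[19:26] width=7 -> value=127 (bin 1111111); offset now 26 = byte 3 bit 2; 22 bits remain
Read 6: bits[26:32] width=6 -> value=12 (bin 001100); offset now 32 = byte 4 bit 0; 16 bits remain

Answer: 4 0 12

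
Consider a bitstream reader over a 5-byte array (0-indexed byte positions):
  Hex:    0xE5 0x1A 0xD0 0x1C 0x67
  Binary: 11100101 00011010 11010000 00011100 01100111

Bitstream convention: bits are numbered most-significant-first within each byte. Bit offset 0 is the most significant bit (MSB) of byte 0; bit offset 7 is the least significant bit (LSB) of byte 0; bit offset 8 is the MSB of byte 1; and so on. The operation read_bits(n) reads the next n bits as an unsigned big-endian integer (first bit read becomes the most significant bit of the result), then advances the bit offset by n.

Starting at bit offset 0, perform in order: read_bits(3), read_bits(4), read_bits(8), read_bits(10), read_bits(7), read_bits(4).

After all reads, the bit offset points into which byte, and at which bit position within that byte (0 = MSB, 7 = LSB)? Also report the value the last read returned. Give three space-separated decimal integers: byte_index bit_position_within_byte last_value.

Read 1: bits[0:3] width=3 -> value=7 (bin 111); offset now 3 = byte 0 bit 3; 37 bits remain
Read 2: bits[3:7] width=4 -> value=2 (bin 0010); offset now 7 = byte 0 bit 7; 33 bits remain
Read 3: bits[7:15] width=8 -> value=141 (bin 10001101); offset now 15 = byte 1 bit 7; 25 bits remain
Read 4: bits[15:25] width=10 -> value=416 (bin 0110100000); offset now 25 = byte 3 bit 1; 15 bits remain
Read 5: bits[25:32] width=7 -> value=28 (bin 0011100); offset now 32 = byte 4 bit 0; 8 bits remain
Read 6: bits[32:36] width=4 -> value=6 (bin 0110); offset now 36 = byte 4 bit 4; 4 bits remain

Answer: 4 4 6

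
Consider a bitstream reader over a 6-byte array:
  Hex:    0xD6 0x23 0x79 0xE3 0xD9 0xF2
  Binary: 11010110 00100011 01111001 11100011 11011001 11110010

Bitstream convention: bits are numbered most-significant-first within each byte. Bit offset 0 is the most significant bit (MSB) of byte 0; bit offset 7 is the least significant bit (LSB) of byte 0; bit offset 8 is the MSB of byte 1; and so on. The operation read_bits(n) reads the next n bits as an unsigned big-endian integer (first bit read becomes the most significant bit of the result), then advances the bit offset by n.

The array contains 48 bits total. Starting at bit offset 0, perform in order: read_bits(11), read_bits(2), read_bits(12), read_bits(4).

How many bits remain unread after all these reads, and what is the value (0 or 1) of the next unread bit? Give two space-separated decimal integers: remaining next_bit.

Read 1: bits[0:11] width=11 -> value=1713 (bin 11010110001); offset now 11 = byte 1 bit 3; 37 bits remain
Read 2: bits[11:13] width=2 -> value=0 (bin 00); offset now 13 = byte 1 bit 5; 35 bits remain
Read 3: bits[13:25] width=12 -> value=1779 (bin 011011110011); offset now 25 = byte 3 bit 1; 23 bits remain
Read 4: bits[25:29] width=4 -> value=12 (bin 1100); offset now 29 = byte 3 bit 5; 19 bits remain

Answer: 19 0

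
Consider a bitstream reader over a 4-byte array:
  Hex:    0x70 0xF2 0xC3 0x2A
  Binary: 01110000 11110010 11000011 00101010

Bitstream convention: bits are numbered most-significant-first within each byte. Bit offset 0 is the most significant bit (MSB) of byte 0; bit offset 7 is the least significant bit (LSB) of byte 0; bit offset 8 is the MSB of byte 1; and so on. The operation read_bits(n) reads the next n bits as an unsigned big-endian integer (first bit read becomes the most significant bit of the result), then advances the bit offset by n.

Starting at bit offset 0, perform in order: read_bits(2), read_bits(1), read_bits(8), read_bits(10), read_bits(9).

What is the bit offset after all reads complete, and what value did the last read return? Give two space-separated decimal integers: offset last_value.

Read 1: bits[0:2] width=2 -> value=1 (bin 01); offset now 2 = byte 0 bit 2; 30 bits remain
Read 2: bits[2:3] width=1 -> value=1 (bin 1); offset now 3 = byte 0 bit 3; 29 bits remain
Read 3: bits[3:11] width=8 -> value=135 (bin 10000111); offset now 11 = byte 1 bit 3; 21 bits remain
Read 4: bits[11:21] width=10 -> value=600 (bin 1001011000); offset now 21 = byte 2 bit 5; 11 bits remain
Read 5: bits[21:30] width=9 -> value=202 (bin 011001010); offset now 30 = byte 3 bit 6; 2 bits remain

Answer: 30 202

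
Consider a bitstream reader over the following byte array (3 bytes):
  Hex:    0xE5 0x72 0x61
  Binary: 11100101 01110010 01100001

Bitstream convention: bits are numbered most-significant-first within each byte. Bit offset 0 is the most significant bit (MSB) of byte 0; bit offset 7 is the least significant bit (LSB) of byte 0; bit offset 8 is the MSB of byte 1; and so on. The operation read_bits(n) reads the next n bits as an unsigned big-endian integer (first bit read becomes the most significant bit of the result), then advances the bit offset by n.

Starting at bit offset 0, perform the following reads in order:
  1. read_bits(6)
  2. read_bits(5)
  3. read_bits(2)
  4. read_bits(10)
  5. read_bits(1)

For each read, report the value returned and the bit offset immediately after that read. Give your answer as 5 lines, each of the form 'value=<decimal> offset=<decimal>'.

Read 1: bits[0:6] width=6 -> value=57 (bin 111001); offset now 6 = byte 0 bit 6; 18 bits remain
Read 2: bits[6:11] width=5 -> value=11 (bin 01011); offset now 11 = byte 1 bit 3; 13 bits remain
Read 3: bits[11:13] width=2 -> value=2 (bin 10); offset now 13 = byte 1 bit 5; 11 bits remain
Read 4: bits[13:23] width=10 -> value=304 (bin 0100110000); offset now 23 = byte 2 bit 7; 1 bits remain
Read 5: bits[23:24] width=1 -> value=1 (bin 1); offset now 24 = byte 3 bit 0; 0 bits remain

Answer: value=57 offset=6
value=11 offset=11
value=2 offset=13
value=304 offset=23
value=1 offset=24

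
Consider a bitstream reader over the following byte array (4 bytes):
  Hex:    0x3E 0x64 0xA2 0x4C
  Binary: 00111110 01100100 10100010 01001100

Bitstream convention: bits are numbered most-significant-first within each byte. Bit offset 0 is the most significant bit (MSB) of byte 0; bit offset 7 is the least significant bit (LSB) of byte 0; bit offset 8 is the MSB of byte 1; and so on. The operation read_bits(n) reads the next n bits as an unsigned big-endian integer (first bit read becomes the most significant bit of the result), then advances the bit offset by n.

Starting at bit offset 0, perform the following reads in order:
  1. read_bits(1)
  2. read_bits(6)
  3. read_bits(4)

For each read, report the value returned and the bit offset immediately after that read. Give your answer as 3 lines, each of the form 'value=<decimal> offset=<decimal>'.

Read 1: bits[0:1] width=1 -> value=0 (bin 0); offset now 1 = byte 0 bit 1; 31 bits remain
Read 2: bits[1:7] width=6 -> value=31 (bin 011111); offset now 7 = byte 0 bit 7; 25 bits remain
Read 3: bits[7:11] width=4 -> value=3 (bin 0011); offset now 11 = byte 1 bit 3; 21 bits remain

Answer: value=0 offset=1
value=31 offset=7
value=3 offset=11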